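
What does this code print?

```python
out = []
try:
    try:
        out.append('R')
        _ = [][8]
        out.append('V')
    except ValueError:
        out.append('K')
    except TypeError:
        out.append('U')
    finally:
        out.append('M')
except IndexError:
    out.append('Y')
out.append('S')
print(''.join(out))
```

Execution trace: 'R' (try body) → 'M' (finally) → 'Y' (outer except IndexError) → 'S' (after the try/except). Output: RMYS

Answer: RMYS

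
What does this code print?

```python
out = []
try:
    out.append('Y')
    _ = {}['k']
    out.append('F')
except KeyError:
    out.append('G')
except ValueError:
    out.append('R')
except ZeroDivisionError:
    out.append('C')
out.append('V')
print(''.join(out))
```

Execution trace: 'Y' (try body) → 'G' (except KeyError) → 'V' (after the try/except). Output: YGV

Answer: YGV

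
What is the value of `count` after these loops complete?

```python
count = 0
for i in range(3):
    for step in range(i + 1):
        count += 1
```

Triangle: 1 + 2 + ... + 3
`count` takes the values: 0 → 1 → 2 → 3 → 4 → 5 → 6

Answer: 6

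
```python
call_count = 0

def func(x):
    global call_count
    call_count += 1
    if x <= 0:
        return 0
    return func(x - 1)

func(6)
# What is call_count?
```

Linear recursion stepping by 1: 7 calls from x=6 down to ≤0.

Answer: 7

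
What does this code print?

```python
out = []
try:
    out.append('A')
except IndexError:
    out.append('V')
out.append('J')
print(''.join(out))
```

Execution trace: 'A' (try body, no exception) → 'J' (after the try/except). Output: AJ

Answer: AJ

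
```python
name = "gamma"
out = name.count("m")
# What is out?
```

Trace:
`name = "gamma"` → name = 'gamma'
`out = name.count("m")` → out = 2
So out = 2

Answer: 2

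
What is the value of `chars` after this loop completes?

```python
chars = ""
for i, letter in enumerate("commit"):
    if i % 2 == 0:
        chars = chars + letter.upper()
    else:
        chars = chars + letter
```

Uppercase even positions in 'commit'
`chars` takes the values: "" → "C" → "Co" → "CoM" → "CoMm" → "CoMmI" → "CoMmIt"

Answer: "CoMmIt"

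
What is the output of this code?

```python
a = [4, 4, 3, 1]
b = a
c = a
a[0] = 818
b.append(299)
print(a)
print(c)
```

Key concept: multiple aliases.
Step by step:
`a = [4, 4, 3, 1]` → a = [4, 4, 3, 1]
`b = a` → b = [4, 4, 3, 1] (same object as a)
`c = a` → c = [4, 4, 3, 1] (same object as a, b)
`a[0] = 818` → a = [818, 4, 3, 1] (same object as b, c); b = [818, 4, 3, 1] (same object as a, c); c = [818, 4, 3, 1] (same object as a, b)
`b.append(299)` → a = [818, 4, 3, 1, 299] (same object as b, c); b = [818, 4, 3, 1, 299] (same object as a, c); c = [818, 4, 3, 1, 299] (same object as a, b)
`print(a)` → prints [818, 4, 3, 1, 299]
`print(c)` → prints [818, 4, 3, 1, 299]

Answer:
[818, 4, 3, 1, 299]
[818, 4, 3, 1, 299]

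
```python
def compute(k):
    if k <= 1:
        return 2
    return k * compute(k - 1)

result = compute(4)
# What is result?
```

compute(4) = 4 * 3 * 2 * 2 = 48

Answer: 48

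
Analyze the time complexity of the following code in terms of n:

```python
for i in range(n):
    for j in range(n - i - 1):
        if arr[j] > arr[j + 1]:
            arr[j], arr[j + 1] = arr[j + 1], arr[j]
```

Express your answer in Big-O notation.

This is Bubble sort. Time complexity: O(n²).

Answer: O(n²)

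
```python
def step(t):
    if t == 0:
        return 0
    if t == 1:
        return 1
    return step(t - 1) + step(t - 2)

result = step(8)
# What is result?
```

Build up from base cases: step(0)=0, step(1)=1, step(2)=1, step(3)=2, step(4)=3, step(5)=5, step(6)=8, ..., step(8)=21

Answer: 21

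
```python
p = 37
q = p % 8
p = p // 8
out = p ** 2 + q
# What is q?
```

Trace:
`p = 37` → p = 37
`q = p % 8` → q = 5
`p = p // 8` → p = 4
`out = p ** 2 + q` → out = 21
So q = 5

Answer: 5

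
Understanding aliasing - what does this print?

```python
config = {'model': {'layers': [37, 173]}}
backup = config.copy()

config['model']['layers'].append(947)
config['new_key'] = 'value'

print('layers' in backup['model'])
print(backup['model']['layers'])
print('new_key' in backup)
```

Key concept: shallow copy gotcha with nested dict.
Step by step:
`config = {'model': {'layers': [37, 173]}}` → config = {'model': {'layers': [37, 173]}}
`backup = config.copy()` → backup = {'model': {'layers': [37, 173]}}
`config['model']['layers'].append(947)` → config = {'model': {'layers': [37, 173, 947]}}; backup = {'model': {'layers': [37, 173, 947]}}
`config['new_key'] = 'value'` → config = {'model': {'layers': [37, 173, 947]}, 'new_key': 'value'}
`print('layers' in backup['model'])` → prints True
`print(backup['model']['layers'])` → prints [37, 173, 947]
`print('new_key' in backup)` → prints False

Answer:
True
[37, 173, 947]
False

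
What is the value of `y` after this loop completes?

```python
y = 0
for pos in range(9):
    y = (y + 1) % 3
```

Increment mod 3, 9 times = 0
`y` takes the values: 0 → 1 → 2 → 0 → 1 → 2 → 0 → 1 → 2 → 0

Answer: 0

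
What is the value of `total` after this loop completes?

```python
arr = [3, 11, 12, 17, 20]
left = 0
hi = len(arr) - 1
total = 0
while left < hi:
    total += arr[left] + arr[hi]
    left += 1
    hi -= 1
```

Sum of pairs from ends
`total` takes the values: 0 → 23 → 51

Answer: 51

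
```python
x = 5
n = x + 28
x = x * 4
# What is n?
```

Trace:
`x = 5` → x = 5
`n = x + 28` → n = 33
`x = x * 4` → x = 20
So n = 33

Answer: 33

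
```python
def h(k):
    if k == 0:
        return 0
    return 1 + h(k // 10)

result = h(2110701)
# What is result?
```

Count of digits of 2110701: 7

Answer: 7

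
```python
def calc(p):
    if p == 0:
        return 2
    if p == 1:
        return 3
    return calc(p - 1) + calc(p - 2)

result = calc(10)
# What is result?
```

Build up from base cases: calc(0)=2, calc(1)=3, calc(2)=5, calc(3)=8, calc(4)=13, calc(5)=21, calc(6)=34, ..., calc(10)=233

Answer: 233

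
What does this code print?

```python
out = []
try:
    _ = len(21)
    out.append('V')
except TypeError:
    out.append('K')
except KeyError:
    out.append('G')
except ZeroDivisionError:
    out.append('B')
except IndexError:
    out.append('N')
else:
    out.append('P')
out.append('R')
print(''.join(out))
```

Execution trace: 'K' (except TypeError) → 'R' (after the try/except). Output: KR

Answer: KR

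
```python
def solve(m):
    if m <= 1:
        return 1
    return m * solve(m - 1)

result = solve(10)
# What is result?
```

solve(10) = 10 * 9 * 8 * 7 * 6 * 5 * 4 * 3 * 2 * 1 = 3628800

Answer: 3628800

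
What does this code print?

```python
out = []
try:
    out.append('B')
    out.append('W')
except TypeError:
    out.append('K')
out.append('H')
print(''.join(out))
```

Execution trace: 'B' (try body) → 'W' (try body, no exception) → 'H' (after the try/except). Output: BWH

Answer: BWH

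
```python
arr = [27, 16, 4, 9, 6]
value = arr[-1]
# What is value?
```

Trace:
`arr = [27, 16, 4, 9, 6]` → arr = [27, 16, 4, 9, 6]
`value = arr[-1]` → value = 6
So value = 6

Answer: 6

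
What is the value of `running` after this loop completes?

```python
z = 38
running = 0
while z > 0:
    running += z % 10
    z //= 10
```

Sum digits of 38
`running` takes the values: 0 → 8 → 11

Answer: 11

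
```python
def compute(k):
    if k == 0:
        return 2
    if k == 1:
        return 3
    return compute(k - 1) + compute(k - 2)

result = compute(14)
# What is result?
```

Build up from base cases: compute(0)=2, compute(1)=3, compute(2)=5, compute(3)=8, compute(4)=13, compute(5)=21, compute(6)=34, ..., compute(14)=1597

Answer: 1597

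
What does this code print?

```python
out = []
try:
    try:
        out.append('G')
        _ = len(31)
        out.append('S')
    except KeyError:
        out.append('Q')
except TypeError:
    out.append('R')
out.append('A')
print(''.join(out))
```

Execution trace: 'G' (try body) → 'R' (outer except TypeError) → 'A' (after the try/except). Output: GRA

Answer: GRA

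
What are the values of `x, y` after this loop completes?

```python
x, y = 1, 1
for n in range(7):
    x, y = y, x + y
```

Fibonacci: after 7 iterations
`x, y` takes the values: (1, 1) → (1, 2) → (2, 3) → (3, 5) → (5, 8) → (8, 13) → (13, 21) → (21, 34)

Answer: 21, 34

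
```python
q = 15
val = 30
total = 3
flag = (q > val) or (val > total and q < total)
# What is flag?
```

Trace:
`q = 15` → q = 15
`val = 30` → val = 30
`total = 3` → total = 3
`flag = (q > val) or (val > total and q < total)` → flag = False
So flag = False

Answer: False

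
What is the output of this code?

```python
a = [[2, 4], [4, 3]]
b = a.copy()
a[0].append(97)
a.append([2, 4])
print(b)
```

Key concept: shallow copy with nested lists.
Step by step:
`a = [[2, 4], [4, 3]]` → a = [[2, 4], [4, 3]]
`b = a.copy()` → b = [[2, 4], [4, 3]]
`a[0].append(97)` → a = [[2, 4, 97], [4, 3]]; b = [[2, 4, 97], [4, 3]]
`a.append([2, 4])` → a = [[2, 4, 97], [4, 3], [2, 4]]
`print(b)` → prints [[2, 4, 97], [4, 3]]

Answer: [[2, 4, 97], [4, 3]]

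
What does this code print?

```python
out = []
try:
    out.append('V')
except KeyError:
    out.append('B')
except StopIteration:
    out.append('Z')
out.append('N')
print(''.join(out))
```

Execution trace: 'V' (try body, no exception) → 'N' (after the try/except). Output: VN

Answer: VN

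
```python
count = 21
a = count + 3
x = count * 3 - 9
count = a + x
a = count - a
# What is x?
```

Trace:
`count = 21` → count = 21
`a = count + 3` → a = 24
`x = count * 3 - 9` → x = 54
`count = a + x` → count = 78
`a = count - a` → a = 54
So x = 54

Answer: 54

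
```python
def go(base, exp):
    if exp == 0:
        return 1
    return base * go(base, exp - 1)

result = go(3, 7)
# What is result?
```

go(3, 7) = 3 * 3 * 3 * 3 * 3 * 3 * 3 = 2187

Answer: 2187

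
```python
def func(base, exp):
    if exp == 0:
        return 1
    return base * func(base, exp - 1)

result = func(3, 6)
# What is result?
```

func(3, 6) = 3 * 3 * 3 * 3 * 3 * 3 = 729

Answer: 729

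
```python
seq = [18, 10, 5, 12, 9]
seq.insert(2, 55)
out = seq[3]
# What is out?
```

Trace:
`seq = [18, 10, 5, 12, 9]` → seq = [18, 10, 5, 12, 9]
`seq.insert(2, 55)` → seq = [18, 10, 55, 5, 12, 9]
`out = seq[3]` → out = 5
So out = 5

Answer: 5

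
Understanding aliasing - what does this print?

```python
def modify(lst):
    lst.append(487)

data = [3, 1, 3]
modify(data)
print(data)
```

Key concept: function modifies passed list.
Step by step:
`data = [3, 1, 3]` → data = [3, 1, 3]
`modify(data)` → data = [3, 1, 3, 487]
`print(data)` → prints [3, 1, 3, 487]

Answer: [3, 1, 3, 487]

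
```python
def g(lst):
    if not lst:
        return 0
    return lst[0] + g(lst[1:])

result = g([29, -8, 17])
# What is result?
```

29 + (-8) + 17 + 0 = 38

Answer: 38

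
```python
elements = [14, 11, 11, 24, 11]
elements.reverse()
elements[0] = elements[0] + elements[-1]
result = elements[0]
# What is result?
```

Trace:
`elements = [14, 11, 11, 24, 11]` → elements = [14, 11, 11, 24, 11]
`elements.reverse()` → elements = [11, 24, 11, 11, 14]
`elements[0] = elements[0] + elements[-1]` → elements = [25, 24, 11, 11, 14]
`result = elements[0]` → result = 25
So result = 25

Answer: 25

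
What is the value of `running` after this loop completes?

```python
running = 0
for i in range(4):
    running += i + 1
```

Start at 0, add 1 to 4 = 10
`running` takes the values: 0 → 1 → 3 → 6 → 10

Answer: 10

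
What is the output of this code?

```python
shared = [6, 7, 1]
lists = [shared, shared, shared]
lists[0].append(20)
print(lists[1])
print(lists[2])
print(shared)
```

Key concept: list of same reference.
Step by step:
`shared = [6, 7, 1]` → shared = [6, 7, 1]
`lists = [shared, shared, shared]` → lists = [[6, 7, 1], [6, 7, 1], [6, 7, 1]]
`lists[0].append(20)` → shared = [6, 7, 1, 20]; lists = [[6, 7, 1, 20], [6, 7, 1, 20], [6, 7, 1, 20]]
`print(lists[1])` → prints [6, 7, 1, 20]
`print(lists[2])` → prints [6, 7, 1, 20]
`print(shared)` → prints [6, 7, 1, 20]

Answer:
[6, 7, 1, 20]
[6, 7, 1, 20]
[6, 7, 1, 20]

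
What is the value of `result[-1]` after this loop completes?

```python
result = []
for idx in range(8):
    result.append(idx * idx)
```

Last element of squares 0 to 7
`result` takes the values: [] → [0] → [0, 1] → [0, 1, 4] → [0, 1, 4, 9] → [0, 1, 4, 9, 16] → [0, 1, 4, 9, 16, 25] → [0, 1, 4, 9, 16, 25, 36] → [0, 1, 4, 9, 16, 25, 36, 49]
So `result[-1]` = 49

Answer: 49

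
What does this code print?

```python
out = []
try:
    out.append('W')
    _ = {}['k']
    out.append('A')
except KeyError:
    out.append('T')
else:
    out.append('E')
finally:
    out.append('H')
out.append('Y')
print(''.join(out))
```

Execution trace: 'W' (try body) → 'T' (except KeyError) → 'H' (finally) → 'Y' (after the try/except). Output: WTHY

Answer: WTHY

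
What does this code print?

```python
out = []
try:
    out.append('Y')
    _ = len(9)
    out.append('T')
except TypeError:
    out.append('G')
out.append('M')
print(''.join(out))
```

Execution trace: 'Y' (try body) → 'G' (except TypeError) → 'M' (after the try/except). Output: YGM

Answer: YGM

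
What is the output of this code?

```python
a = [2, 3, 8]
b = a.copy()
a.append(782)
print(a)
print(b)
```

Key concept: list.copy() creates independent copy.
Step by step:
`a = [2, 3, 8]` → a = [2, 3, 8]
`b = a.copy()` → b = [2, 3, 8]
`a.append(782)` → a = [2, 3, 8, 782]
`print(a)` → prints [2, 3, 8, 782]
`print(b)` → prints [2, 3, 8]

Answer:
[2, 3, 8, 782]
[2, 3, 8]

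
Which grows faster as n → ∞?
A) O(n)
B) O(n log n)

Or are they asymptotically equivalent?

O(n) vs O(n log n): Higher order terms dominate.

Answer: B) O(n log n) grows faster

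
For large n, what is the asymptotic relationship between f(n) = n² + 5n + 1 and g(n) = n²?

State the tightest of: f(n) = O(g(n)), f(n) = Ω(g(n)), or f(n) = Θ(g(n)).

n² + 5n + 1 vs n²: f(n) = Θ(g(n)) — they are asymptotically equivalent (lower-order terms are dominated).

Answer: f(n) = Θ(g(n)) — they are asymptotically equivalent (lower-order terms are dominated).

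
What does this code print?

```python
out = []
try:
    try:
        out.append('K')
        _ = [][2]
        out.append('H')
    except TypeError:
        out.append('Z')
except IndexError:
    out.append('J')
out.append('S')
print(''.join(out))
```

Execution trace: 'K' (try body) → 'J' (outer except IndexError) → 'S' (after the try/except). Output: KJS

Answer: KJS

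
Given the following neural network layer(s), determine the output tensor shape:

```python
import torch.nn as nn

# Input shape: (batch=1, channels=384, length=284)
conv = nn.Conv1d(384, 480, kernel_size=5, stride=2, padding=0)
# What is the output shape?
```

Input: (1, 384, 284) -> Output: (1, 480, 140)

Answer: (1, 480, 140)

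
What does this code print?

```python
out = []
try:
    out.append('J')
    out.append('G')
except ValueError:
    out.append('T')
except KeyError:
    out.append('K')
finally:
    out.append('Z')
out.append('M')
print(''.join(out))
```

Execution trace: 'J' (try body) → 'G' (try body, no exception) → 'Z' (finally) → 'M' (after the try/except). Output: JGZM

Answer: JGZM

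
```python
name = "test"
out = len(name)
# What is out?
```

Trace:
`name = "test"` → name = 'test'
`out = len(name)` → out = 4
So out = 4

Answer: 4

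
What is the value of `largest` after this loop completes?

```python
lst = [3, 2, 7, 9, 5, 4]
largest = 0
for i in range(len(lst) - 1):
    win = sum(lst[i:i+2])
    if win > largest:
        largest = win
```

Max sum of 2-element window in [3, 2, 7, 9, 5, 4]
`largest` takes the values: 0 → 5 → 9 → 16

Answer: 16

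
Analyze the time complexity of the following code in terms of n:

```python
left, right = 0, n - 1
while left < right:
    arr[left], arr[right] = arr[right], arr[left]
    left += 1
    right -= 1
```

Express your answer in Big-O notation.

This is In-place array reversal. Time complexity: O(n).

Answer: O(n)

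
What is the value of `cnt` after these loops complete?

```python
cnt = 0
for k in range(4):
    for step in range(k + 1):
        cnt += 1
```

Triangle: 1 + 2 + ... + 4
`cnt` takes the values: 0 → 1 → 2 → 3 → 4 → 5 → 6 → 7 → 8 → 9 → 10

Answer: 10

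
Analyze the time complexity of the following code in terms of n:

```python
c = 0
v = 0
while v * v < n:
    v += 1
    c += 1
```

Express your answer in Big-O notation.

Each loop level contributes: √n. Multiplying the contributions gives O(√n).

Answer: O(√n)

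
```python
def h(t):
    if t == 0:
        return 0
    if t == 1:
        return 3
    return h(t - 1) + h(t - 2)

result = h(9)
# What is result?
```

Build up from base cases: h(0)=0, h(1)=3, h(2)=3, h(3)=6, h(4)=9, h(5)=15, h(6)=24, ..., h(9)=102

Answer: 102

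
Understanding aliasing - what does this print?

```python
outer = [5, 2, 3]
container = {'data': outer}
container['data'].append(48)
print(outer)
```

Key concept: dict holds reference to list.
Step by step:
`outer = [5, 2, 3]` → outer = [5, 2, 3]
`container = {'data': outer}` → container = {'data': [5, 2, 3]}
`container['data'].append(48)` → outer = [5, 2, 3, 48]; container = {'data': [5, 2, 3, 48]}
`print(outer)` → prints [5, 2, 3, 48]

Answer: [5, 2, 3, 48]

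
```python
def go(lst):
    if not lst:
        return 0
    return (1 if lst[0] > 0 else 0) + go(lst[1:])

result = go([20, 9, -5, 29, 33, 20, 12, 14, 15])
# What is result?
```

Count of positive elements in [20, 9, -5, 29, 33, 20, 12, 14, 15] = 8

Answer: 8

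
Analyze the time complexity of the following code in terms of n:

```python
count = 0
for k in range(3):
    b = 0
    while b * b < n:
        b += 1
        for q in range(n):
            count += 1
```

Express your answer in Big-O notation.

Each loop level contributes: 1 × √n × n. Multiplying the contributions gives O(n√n).

Answer: O(n√n)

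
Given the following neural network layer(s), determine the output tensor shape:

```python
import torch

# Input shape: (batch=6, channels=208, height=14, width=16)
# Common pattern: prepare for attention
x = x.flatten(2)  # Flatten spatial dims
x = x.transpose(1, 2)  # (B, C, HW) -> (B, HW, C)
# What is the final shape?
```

Input: (6, 208, 14, 16) -> after flatten(2): (6, 208, 224) -> Output: (6, 224, 208)

Answer: (6, 224, 208)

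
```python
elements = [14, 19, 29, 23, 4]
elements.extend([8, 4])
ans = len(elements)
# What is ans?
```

Trace:
`elements = [14, 19, 29, 23, 4]` → elements = [14, 19, 29, 23, 4]
`elements.extend([8, 4])` → elements = [14, 19, 29, 23, 4, 8, 4]
`ans = len(elements)` → ans = 7
So ans = 7

Answer: 7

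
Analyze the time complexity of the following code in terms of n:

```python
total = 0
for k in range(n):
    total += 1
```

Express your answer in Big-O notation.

Each loop level contributes: n. Multiplying the contributions gives O(n).

Answer: O(n)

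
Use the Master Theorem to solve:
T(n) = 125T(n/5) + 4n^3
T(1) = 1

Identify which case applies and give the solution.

a=125, b=5, f(n)=4n^3. log_5(125) = 3. Since c=3 = 3, Case 2 applies: T(n) = Θ(n^log_b(a) · log n) = O(n^3 log n).

Answer: O(n^3 log n) - Case 2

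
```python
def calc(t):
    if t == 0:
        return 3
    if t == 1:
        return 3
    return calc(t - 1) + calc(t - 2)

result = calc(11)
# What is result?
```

Build up from base cases: calc(0)=3, calc(1)=3, calc(2)=6, calc(3)=9, calc(4)=15, calc(5)=24, calc(6)=39, ..., calc(11)=432

Answer: 432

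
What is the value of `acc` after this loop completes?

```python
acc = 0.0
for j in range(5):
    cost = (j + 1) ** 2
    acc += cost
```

Sum of squared losses 1² + 2² + ... + 5²
`acc` takes the values: 0.0 → 1.0 → 5.0 → 14.0 → 30.0 → 55.0

Answer: 55.0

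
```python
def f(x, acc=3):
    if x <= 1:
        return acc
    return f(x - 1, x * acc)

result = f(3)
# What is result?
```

Accumulator trace (n, acc): (3, 3) -> (2, 9) -> (1, 18) -> return 18

Answer: 18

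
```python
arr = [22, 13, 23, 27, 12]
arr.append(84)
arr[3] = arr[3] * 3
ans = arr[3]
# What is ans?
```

Trace:
`arr = [22, 13, 23, 27, 12]` → arr = [22, 13, 23, 27, 12]
`arr.append(84)` → arr = [22, 13, 23, 27, 12, 84]
`arr[3] = arr[3] * 3` → arr = [22, 13, 23, 81, 12, 84]
`ans = arr[3]` → ans = 81
So ans = 81

Answer: 81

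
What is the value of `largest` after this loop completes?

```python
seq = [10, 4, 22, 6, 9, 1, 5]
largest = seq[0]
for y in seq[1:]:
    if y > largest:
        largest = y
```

Maximum of [10, 4, 22, 6, 9, 1, 5]
`largest` takes the values: 10 → 22

Answer: 22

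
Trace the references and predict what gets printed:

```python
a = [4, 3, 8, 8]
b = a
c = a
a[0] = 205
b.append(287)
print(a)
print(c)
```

Key concept: multiple aliases.
Step by step:
`a = [4, 3, 8, 8]` → a = [4, 3, 8, 8]
`b = a` → b = [4, 3, 8, 8] (same object as a)
`c = a` → c = [4, 3, 8, 8] (same object as a, b)
`a[0] = 205` → a = [205, 3, 8, 8] (same object as b, c); b = [205, 3, 8, 8] (same object as a, c); c = [205, 3, 8, 8] (same object as a, b)
`b.append(287)` → a = [205, 3, 8, 8, 287] (same object as b, c); b = [205, 3, 8, 8, 287] (same object as a, c); c = [205, 3, 8, 8, 287] (same object as a, b)
`print(a)` → prints [205, 3, 8, 8, 287]
`print(c)` → prints [205, 3, 8, 8, 287]

Answer:
[205, 3, 8, 8, 287]
[205, 3, 8, 8, 287]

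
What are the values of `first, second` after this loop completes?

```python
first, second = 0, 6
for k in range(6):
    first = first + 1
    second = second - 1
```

first goes 0→6, second goes 6→0
`first, second` takes the values: (0, 6) → (1, 6) → (1, 5) → (2, 5) → (2, 4) → (3, 4) → (3, 3) → (4, 3) → (4, 2) → (5, 2) → (5, 1) → (6, 1) → (6, 0)

Answer: 6, 0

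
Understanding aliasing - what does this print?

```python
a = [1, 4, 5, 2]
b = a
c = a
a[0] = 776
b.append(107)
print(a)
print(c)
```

Key concept: multiple aliases.
Step by step:
`a = [1, 4, 5, 2]` → a = [1, 4, 5, 2]
`b = a` → b = [1, 4, 5, 2] (same object as a)
`c = a` → c = [1, 4, 5, 2] (same object as a, b)
`a[0] = 776` → a = [776, 4, 5, 2] (same object as b, c); b = [776, 4, 5, 2] (same object as a, c); c = [776, 4, 5, 2] (same object as a, b)
`b.append(107)` → a = [776, 4, 5, 2, 107] (same object as b, c); b = [776, 4, 5, 2, 107] (same object as a, c); c = [776, 4, 5, 2, 107] (same object as a, b)
`print(a)` → prints [776, 4, 5, 2, 107]
`print(c)` → prints [776, 4, 5, 2, 107]

Answer:
[776, 4, 5, 2, 107]
[776, 4, 5, 2, 107]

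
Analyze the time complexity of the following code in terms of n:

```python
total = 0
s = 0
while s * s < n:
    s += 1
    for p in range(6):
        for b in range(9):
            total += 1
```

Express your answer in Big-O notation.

Each loop level contributes: √n × 1 × 1. Multiplying the contributions gives O(√n).

Answer: O(√n)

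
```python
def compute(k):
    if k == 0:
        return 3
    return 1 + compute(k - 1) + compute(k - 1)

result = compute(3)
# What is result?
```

compute(k) = 1 + 2·compute(k-1), compute(0)=3. Closed form: (3+1)·2^3 - 1 = 31.

Answer: 31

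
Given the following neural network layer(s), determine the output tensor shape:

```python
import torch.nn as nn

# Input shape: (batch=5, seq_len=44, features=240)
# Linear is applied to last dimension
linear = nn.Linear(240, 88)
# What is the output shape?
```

Input: (5, 44, 240) -> Output: (5, 44, 88)

Answer: (5, 44, 88)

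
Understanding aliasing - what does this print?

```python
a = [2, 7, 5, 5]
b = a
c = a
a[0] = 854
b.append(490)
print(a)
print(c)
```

Key concept: multiple aliases.
Step by step:
`a = [2, 7, 5, 5]` → a = [2, 7, 5, 5]
`b = a` → b = [2, 7, 5, 5] (same object as a)
`c = a` → c = [2, 7, 5, 5] (same object as a, b)
`a[0] = 854` → a = [854, 7, 5, 5] (same object as b, c); b = [854, 7, 5, 5] (same object as a, c); c = [854, 7, 5, 5] (same object as a, b)
`b.append(490)` → a = [854, 7, 5, 5, 490] (same object as b, c); b = [854, 7, 5, 5, 490] (same object as a, c); c = [854, 7, 5, 5, 490] (same object as a, b)
`print(a)` → prints [854, 7, 5, 5, 490]
`print(c)` → prints [854, 7, 5, 5, 490]

Answer:
[854, 7, 5, 5, 490]
[854, 7, 5, 5, 490]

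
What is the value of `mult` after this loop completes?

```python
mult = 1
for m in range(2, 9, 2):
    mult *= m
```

Product of even numbers 2 to 8
`mult` takes the values: 1 → 2 → 8 → 48 → 384

Answer: 384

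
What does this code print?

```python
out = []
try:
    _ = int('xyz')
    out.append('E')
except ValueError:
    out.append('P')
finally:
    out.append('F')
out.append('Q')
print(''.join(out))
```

Execution trace: 'P' (except ValueError) → 'F' (finally) → 'Q' (after the try/except). Output: PFQ

Answer: PFQ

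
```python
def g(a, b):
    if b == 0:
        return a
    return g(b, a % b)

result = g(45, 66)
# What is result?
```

g(45, 66) -> g(66, 45) -> g(45, 21) -> g(21, 3) -> g(3, 0) -> 3

Answer: 3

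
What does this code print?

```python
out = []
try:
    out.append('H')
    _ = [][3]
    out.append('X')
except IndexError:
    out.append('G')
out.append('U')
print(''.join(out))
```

Execution trace: 'H' (try body) → 'G' (except IndexError) → 'U' (after the try/except). Output: HGU

Answer: HGU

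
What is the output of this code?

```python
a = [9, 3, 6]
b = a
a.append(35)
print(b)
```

Key concept: basic list aliasing.
Step by step:
`a = [9, 3, 6]` → a = [9, 3, 6]
`b = a` → b = [9, 3, 6] (same object as a)
`a.append(35)` → a = [9, 3, 6, 35] (same object as b); b = [9, 3, 6, 35] (same object as a)
`print(b)` → prints [9, 3, 6, 35]

Answer: [9, 3, 6, 35]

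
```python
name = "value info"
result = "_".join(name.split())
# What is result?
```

Trace:
`name = "value info"` → name = 'value info'
`result = "_".join(name.split())` → result = 'value_info'
So result = 'value_info'

Answer: 'value_info'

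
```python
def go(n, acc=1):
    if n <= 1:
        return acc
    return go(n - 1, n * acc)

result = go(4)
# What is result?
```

Accumulator trace (n, acc): (4, 1) -> (3, 4) -> (2, 12) -> (1, 24) -> return 24

Answer: 24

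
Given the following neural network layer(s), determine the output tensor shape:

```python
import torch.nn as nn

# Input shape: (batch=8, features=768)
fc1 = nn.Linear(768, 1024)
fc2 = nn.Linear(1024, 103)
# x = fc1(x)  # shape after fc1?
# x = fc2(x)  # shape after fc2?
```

Input: (8, 768) -> after fc1: (8, 1024) -> Output: (8, 103)

Answer: (8, 103)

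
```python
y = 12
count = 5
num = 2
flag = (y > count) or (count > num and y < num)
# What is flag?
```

Trace:
`y = 12` → y = 12
`count = 5` → count = 5
`num = 2` → num = 2
`flag = (y > count) or (count > num and y < num)` → flag = True
So flag = True

Answer: True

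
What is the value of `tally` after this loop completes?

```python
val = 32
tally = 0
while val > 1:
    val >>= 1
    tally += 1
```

Count right shifts until 1
`tally` takes the values: 0 → 1 → 2 → 3 → 4 → 5

Answer: 5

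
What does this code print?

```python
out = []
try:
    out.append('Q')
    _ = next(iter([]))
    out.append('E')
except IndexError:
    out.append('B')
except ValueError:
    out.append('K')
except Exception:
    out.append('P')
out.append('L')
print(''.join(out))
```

Execution trace: 'Q' (try body) → 'P' (except Exception) → 'L' (after the try/except). Output: QPL

Answer: QPL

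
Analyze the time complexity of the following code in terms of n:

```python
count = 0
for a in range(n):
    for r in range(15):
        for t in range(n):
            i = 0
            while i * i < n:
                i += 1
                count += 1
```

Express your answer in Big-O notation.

Each loop level contributes: n × 1 × n × √n. Multiplying the contributions gives O(n^2√n).

Answer: O(n^2√n)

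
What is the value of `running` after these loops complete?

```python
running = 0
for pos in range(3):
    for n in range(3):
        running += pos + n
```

Sum of all pos+n for pos,n in 3x3
`running` takes the values: 0 → 1 → 3 → 4 → 6 → 9 → 11 → 14 → 18

Answer: 18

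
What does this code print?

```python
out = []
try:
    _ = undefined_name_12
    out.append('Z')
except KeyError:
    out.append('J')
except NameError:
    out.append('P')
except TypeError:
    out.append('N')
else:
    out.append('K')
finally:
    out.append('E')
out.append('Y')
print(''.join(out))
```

Execution trace: 'P' (except NameError) → 'E' (finally) → 'Y' (after the try/except). Output: PEY

Answer: PEY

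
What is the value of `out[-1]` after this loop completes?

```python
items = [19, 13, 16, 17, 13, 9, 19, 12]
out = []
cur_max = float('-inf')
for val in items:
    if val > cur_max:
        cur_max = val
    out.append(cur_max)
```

Running max ends at 19
`out` takes the values: [] → [19] → [19, 19] → [19, 19, 19] → [19, 19, 19, 19] → [19, 19, 19, 19, 19] → [19, 19, 19, 19, 19, 19] → [19, 19, 19, 19, 19, 19, 19] → [19, 19, 19, 19, 19, 19, 19, 19]
So `out[-1]` = 19

Answer: 19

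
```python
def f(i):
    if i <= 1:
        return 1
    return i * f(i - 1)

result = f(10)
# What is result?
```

f(10) = 10 * 9 * 8 * 7 * 6 * 5 * 4 * 3 * 2 * 1 = 3628800

Answer: 3628800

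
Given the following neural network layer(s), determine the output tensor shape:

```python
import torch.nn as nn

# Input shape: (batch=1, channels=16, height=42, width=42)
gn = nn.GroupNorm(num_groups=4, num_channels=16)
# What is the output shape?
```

Input: (1, 16, 42, 42) -> Output: (1, 16, 42, 42)

Answer: (1, 16, 42, 42)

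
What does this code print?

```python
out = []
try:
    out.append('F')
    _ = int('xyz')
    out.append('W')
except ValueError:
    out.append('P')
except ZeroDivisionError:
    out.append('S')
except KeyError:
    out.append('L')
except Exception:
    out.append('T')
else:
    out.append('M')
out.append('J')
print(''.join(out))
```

Execution trace: 'F' (try body) → 'P' (except ValueError) → 'J' (after the try/except). Output: FPJ

Answer: FPJ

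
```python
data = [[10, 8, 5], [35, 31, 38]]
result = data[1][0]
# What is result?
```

Trace:
`data = [[10, 8, 5], [35, 31, 38]]` → data = [[10, 8, 5], [35, 31, 38]]
`result = data[1][0]` → result = 35
So result = 35

Answer: 35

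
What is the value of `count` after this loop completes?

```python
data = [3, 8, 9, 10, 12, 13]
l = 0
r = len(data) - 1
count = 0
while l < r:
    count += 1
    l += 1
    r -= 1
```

Iterations until pointers meet (list length 6)
`count` takes the values: 0 → 1 → 2 → 3

Answer: 3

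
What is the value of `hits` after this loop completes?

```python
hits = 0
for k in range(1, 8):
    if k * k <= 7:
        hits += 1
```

Count numbers where k² ≤ 7
`hits` takes the values: 0 → 1 → 2

Answer: 2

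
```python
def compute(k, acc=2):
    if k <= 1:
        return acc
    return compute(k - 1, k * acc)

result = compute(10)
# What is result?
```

Accumulator trace (n, acc): (10, 2) -> (9, 20) -> (8, 180) -> (7, 1440) -> (6, 10080) -> (5, 60480) -> (4, 302400) -> (3, 1209600) -> (2, 3628800) -> (1, 7257600) -> return 7257600

Answer: 7257600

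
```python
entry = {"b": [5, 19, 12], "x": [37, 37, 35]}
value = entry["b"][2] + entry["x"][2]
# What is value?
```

Trace:
`entry = {"b": [5, 19, 12], "x": [37, 37, 35]}` → entry = {'b': [5, 19, 12], 'x': [37, 37, 35]}
`value = entry["b"][2] + entry["x"][2]` → value = 47
So value = 47

Answer: 47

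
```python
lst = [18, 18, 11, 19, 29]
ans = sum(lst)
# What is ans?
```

Trace:
`lst = [18, 18, 11, 19, 29]` → lst = [18, 18, 11, 19, 29]
`ans = sum(lst)` → ans = 95
So ans = 95

Answer: 95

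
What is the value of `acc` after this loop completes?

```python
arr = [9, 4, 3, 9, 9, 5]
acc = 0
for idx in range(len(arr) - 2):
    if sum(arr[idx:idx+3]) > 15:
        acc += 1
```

Count windows with sum > 15
`acc` takes the values: 0 → 1 → 2 → 3 → 4

Answer: 4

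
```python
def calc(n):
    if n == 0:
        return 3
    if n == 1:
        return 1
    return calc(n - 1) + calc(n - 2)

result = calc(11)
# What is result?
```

Build up from base cases: calc(0)=3, calc(1)=1, calc(2)=4, calc(3)=5, calc(4)=9, calc(5)=14, calc(6)=23, ..., calc(11)=254

Answer: 254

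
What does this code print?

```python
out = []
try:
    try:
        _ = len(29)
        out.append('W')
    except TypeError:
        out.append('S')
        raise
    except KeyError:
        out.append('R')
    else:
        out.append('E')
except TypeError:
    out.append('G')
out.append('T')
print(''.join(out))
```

Execution trace: 'S' (inner except TypeError) → 'G' (outer except TypeError) → 'T' (after the try/except). Output: SGT

Answer: SGT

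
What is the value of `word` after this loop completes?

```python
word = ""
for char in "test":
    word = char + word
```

Reverse 'test'
`word` takes the values: "" → "t" → "et" → "set" → "tset"

Answer: "tset"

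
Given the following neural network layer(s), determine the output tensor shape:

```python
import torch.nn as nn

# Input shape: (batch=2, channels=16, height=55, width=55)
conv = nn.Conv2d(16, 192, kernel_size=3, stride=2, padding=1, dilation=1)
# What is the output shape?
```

Input: (2, 16, 55, 55) -> Output: (2, 192, 28, 28)

Answer: (2, 192, 28, 28)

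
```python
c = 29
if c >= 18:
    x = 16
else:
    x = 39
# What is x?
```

Trace:
`c = 29` → c = 29
`if c >= 18: ...` → c >= 18 is True → x = 16
So x = 16

Answer: 16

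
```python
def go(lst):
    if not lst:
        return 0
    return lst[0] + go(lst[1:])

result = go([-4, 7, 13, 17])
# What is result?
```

(-4) + 7 + 13 + 17 + 0 = 33

Answer: 33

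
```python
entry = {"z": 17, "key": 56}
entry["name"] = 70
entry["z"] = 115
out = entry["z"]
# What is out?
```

Trace:
`entry = {"z": 17, "key": 56}` → entry = {'z': 17, 'key': 56}
`entry["name"] = 70` → entry = {'z': 17, 'key': 56, 'name': 70}
`entry["z"] = 115` → entry = {'z': 115, 'key': 56, 'name': 70}
`out = entry["z"]` → out = 115
So out = 115

Answer: 115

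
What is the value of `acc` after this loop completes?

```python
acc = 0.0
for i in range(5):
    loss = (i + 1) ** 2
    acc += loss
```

Sum of squared losses 1² + 2² + ... + 5²
`acc` takes the values: 0.0 → 1.0 → 5.0 → 14.0 → 30.0 → 55.0

Answer: 55.0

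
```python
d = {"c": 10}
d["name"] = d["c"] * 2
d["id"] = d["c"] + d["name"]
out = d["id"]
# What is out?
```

Trace:
`d = {"c": 10}` → d = {'c': 10}
`d["name"] = d["c"] * 2` → d = {'c': 10, 'name': 20}
`d["id"] = d["c"] + d["name"]` → d = {'c': 10, 'name': 20, 'id': 30}
`out = d["id"]` → out = 30
So out = 30

Answer: 30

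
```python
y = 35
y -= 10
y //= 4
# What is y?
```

Trace:
`y = 35` → y = 35
`y -= 10` → y = 25
`y //= 4` → y = 6
So y = 6

Answer: 6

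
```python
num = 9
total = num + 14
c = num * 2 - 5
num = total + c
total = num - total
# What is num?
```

Trace:
`num = 9` → num = 9
`total = num + 14` → total = 23
`c = num * 2 - 5` → c = 13
`num = total + c` → num = 36
`total = num - total` → total = 13
So num = 36

Answer: 36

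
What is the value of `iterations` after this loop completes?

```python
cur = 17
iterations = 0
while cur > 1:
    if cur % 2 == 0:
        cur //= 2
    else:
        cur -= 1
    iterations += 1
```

Steps to reduce 17 to 1
`iterations` takes the values: 0 → 1 → 2 → 3 → 4 → 5

Answer: 5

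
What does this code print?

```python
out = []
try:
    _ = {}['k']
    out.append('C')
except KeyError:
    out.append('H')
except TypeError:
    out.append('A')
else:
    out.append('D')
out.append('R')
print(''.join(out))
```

Execution trace: 'H' (except KeyError) → 'R' (after the try/except). Output: HR

Answer: HR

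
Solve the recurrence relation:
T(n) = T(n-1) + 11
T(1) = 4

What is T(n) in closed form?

Unrolling: T(n) = T(1) + 11·(n-1) = 4 + 11(n-1) = 11n - 7.

Answer: T(n) = 11n - 7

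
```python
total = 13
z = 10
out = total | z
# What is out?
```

Trace:
`total = 13` → total = 13
`z = 10` → z = 10
`out = total | z` → out = 15
So out = 15

Answer: 15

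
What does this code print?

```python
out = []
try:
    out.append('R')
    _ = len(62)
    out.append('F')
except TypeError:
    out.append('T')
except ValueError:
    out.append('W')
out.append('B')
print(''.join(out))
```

Execution trace: 'R' (try body) → 'T' (except TypeError) → 'B' (after the try/except). Output: RTB

Answer: RTB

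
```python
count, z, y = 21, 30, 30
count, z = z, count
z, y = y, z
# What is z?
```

Trace:
`count, z, y = 21, 30, 30` → count = 21; z = 30; y = 30
`count, z = z, count` → count = 30; z = 21
`z, y = y, z` → z = 30; y = 21
So z = 30

Answer: 30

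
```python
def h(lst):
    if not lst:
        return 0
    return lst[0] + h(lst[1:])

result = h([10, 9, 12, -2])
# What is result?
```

10 + 9 + 12 + (-2) + 0 = 29

Answer: 29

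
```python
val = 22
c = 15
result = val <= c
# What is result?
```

Trace:
`val = 22` → val = 22
`c = 15` → c = 15
`result = val <= c` → result = False
So result = False

Answer: False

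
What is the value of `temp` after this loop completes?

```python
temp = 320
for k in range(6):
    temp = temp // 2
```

Halve 6 times: 320 // 2^6 = 5
`temp` takes the values: 320 → 160 → 80 → 40 → 20 → 10 → 5

Answer: 5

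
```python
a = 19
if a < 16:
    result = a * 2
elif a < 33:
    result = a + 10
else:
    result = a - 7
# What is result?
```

Trace:
`a = 19` → a = 19
`if a < 16: ...` → a < 16 is False, a < 33 is True → result = 29
So result = 29

Answer: 29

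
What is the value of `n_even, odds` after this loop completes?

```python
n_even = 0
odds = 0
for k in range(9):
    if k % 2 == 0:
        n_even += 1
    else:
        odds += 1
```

Count evens and odds in range(9)
`n_even, odds` takes the values: (0, 0) → (1, 0) → (1, 1) → (2, 1) → (2, 2) → (3, 2) → (3, 3) → (4, 3) → (4, 4) → (5, 4)

Answer: 5, 4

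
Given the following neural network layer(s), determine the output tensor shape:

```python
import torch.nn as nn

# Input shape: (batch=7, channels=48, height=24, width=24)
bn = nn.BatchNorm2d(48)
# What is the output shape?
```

Input: (7, 48, 24, 24) -> Output: (7, 48, 24, 24)

Answer: (7, 48, 24, 24)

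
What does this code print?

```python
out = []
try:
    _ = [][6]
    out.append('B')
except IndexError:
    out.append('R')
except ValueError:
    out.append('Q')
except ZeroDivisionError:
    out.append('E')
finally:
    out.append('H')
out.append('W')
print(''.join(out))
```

Execution trace: 'R' (except IndexError) → 'H' (finally) → 'W' (after the try/except). Output: RHW

Answer: RHW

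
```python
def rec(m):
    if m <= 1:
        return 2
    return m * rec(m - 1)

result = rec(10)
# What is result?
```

rec(10) = 10 * 9 * 8 * 7 * 6 * 5 * 4 * 3 * 2 * 2 = 7257600

Answer: 7257600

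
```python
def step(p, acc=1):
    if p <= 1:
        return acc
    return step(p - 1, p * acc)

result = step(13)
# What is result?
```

Accumulator trace (n, acc): (13, 1) -> (12, 13) -> (11, 156) -> (10, 1716) -> (9, 17160) -> (8, 154440) -> (7, 1235520) -> (6, 8648640) -> (5, 51891840) -> (4, 259459200) -> (3, 1037836800) -> (2, 3113510400) -> (1, 6227020800) -> return 6227020800

Answer: 6227020800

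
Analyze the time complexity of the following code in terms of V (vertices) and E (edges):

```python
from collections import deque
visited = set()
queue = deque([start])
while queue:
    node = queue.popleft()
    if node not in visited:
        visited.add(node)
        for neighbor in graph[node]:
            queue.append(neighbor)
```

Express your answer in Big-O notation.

This is Breadth-first search on a graph. Time complexity: O(V + E).

Answer: O(V + E)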